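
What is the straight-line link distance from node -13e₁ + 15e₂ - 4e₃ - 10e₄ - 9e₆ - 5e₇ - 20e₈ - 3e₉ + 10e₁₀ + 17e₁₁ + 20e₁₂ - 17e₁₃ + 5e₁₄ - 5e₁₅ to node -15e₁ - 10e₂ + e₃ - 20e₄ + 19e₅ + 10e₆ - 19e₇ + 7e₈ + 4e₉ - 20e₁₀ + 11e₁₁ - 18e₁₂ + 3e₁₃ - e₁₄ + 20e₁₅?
76.7529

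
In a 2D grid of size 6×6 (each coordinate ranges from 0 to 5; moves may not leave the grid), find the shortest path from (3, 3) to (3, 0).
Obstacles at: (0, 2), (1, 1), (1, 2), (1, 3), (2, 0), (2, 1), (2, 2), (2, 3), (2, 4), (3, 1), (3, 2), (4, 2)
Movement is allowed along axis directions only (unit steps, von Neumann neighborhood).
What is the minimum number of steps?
7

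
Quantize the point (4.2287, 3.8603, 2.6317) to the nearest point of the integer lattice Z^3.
(4, 4, 3)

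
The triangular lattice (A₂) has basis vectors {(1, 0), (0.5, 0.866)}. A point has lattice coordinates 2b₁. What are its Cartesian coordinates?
(2, 0)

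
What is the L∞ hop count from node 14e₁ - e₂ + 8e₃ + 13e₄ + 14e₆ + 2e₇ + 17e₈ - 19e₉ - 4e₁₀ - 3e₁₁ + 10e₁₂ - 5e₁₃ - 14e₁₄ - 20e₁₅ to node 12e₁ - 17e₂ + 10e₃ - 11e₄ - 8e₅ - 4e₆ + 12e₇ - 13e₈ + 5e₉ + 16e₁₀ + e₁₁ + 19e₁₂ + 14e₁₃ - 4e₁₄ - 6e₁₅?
30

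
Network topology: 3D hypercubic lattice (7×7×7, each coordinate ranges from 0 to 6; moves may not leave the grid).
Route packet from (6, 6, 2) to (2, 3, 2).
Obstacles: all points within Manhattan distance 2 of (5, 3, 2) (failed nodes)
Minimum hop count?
7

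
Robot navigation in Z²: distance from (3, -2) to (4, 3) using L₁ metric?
6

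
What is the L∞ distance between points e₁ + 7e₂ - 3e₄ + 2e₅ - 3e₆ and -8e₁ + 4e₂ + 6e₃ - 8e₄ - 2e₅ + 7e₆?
10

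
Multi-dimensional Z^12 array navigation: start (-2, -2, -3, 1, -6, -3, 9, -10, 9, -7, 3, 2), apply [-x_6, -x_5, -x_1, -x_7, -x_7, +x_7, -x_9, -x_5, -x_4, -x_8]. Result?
(-3, -2, -3, 0, -8, -4, 8, -11, 8, -7, 3, 2)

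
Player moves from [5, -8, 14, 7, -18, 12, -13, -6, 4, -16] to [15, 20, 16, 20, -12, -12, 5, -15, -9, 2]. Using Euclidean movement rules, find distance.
50.6656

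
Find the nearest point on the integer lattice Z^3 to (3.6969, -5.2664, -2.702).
(4, -5, -3)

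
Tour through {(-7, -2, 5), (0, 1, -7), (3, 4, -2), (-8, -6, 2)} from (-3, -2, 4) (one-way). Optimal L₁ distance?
48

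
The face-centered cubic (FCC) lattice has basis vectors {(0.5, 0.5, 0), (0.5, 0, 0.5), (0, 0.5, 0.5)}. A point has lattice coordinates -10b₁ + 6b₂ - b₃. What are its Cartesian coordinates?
(-2, -5.5, 2.5)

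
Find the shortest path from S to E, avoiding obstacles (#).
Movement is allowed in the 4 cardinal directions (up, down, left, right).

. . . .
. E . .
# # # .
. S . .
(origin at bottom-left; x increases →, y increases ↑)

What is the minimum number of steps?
6
(one shortest path: (1, 0) → (2, 0) → (3, 0) → (3, 1) → (3, 2) → (2, 2) → (1, 2))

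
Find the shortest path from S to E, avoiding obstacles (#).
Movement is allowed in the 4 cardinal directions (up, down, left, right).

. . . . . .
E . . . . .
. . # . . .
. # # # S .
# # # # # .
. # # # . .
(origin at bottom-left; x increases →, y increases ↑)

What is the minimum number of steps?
6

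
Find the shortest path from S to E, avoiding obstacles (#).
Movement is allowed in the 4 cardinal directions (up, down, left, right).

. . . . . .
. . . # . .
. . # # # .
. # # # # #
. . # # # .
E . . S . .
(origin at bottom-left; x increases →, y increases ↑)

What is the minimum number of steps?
3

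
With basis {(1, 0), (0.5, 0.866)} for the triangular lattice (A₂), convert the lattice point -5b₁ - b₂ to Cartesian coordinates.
(-5.5, -0.866)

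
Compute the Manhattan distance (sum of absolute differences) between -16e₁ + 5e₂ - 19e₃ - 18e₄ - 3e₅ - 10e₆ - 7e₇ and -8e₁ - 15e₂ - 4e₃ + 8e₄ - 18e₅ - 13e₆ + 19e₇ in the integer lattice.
113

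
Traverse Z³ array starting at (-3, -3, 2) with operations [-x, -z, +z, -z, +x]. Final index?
(-3, -3, 1)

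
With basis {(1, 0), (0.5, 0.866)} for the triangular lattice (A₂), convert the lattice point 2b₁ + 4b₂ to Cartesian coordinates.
(4, 3.464)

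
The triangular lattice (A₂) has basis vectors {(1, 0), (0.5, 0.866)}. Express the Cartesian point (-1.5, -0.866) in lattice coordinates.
-b₁ - b₂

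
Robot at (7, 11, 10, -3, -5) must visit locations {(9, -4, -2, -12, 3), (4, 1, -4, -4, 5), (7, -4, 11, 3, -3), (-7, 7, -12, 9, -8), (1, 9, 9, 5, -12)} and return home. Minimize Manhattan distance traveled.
196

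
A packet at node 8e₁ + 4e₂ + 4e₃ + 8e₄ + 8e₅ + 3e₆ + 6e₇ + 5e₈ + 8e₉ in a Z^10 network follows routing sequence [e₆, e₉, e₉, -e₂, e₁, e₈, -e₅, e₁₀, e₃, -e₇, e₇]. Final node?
(9, 3, 5, 8, 7, 4, 6, 6, 10, 1)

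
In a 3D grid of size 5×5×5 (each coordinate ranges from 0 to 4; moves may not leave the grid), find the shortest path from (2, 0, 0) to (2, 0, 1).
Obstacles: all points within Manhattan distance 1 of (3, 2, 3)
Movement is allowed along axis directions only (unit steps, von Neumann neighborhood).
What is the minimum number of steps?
1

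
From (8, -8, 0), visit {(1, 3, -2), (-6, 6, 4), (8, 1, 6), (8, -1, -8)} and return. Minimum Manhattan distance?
84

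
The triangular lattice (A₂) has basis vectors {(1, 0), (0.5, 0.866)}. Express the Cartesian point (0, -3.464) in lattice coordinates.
2b₁ - 4b₂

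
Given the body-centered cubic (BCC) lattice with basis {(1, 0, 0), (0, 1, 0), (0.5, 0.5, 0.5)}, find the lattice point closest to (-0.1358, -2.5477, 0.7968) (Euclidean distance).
(-0.5, -2.5, 0.5)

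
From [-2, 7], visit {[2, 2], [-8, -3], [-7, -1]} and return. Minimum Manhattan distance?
40
(one optimal route: (-2, 7) → (2, 2) → (-8, -3) → (-7, -1) → (-2, 7))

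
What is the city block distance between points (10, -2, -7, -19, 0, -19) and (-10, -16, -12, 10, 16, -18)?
85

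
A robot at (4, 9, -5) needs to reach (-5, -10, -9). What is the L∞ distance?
19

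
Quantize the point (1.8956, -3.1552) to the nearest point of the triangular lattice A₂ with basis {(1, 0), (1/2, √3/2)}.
(2, -3.464)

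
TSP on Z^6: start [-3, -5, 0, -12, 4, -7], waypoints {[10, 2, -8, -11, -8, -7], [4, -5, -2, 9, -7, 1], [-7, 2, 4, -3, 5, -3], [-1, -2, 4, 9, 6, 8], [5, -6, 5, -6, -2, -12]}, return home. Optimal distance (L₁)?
218
(one optimal route: (-3, -5, 0, -12, 4, -7) → (-7, 2, 4, -3, 5, -3) → (-1, -2, 4, 9, 6, 8) → (4, -5, -2, 9, -7, 1) → (10, 2, -8, -11, -8, -7) → (5, -6, 5, -6, -2, -12) → (-3, -5, 0, -12, 4, -7))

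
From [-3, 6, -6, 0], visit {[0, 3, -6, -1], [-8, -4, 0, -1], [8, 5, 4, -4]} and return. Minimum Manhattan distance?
84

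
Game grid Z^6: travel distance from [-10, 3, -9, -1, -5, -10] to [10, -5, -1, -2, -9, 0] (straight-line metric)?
25.3969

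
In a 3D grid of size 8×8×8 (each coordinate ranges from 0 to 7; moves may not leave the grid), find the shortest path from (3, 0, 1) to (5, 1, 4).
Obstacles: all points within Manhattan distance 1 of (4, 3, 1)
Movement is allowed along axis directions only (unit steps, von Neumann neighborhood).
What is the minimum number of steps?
6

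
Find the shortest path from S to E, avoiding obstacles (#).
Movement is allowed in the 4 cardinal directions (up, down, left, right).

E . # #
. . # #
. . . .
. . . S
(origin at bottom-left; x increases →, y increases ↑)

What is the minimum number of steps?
6
(one shortest path: (3, 0) → (2, 0) → (1, 0) → (0, 0) → (0, 1) → (0, 2) → (0, 3))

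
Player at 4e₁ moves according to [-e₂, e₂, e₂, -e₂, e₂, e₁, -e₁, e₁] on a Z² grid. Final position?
(5, 1)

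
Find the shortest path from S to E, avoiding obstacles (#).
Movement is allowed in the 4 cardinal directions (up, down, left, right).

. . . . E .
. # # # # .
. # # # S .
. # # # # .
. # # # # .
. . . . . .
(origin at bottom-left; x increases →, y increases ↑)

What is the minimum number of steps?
4
(one shortest path: (4, 3) → (5, 3) → (5, 4) → (5, 5) → (4, 5))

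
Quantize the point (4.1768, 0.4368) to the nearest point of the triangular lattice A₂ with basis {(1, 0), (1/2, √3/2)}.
(4, 0)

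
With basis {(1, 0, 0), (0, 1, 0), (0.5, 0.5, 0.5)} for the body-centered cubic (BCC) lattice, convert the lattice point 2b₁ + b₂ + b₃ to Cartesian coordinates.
(2.5, 1.5, 0.5)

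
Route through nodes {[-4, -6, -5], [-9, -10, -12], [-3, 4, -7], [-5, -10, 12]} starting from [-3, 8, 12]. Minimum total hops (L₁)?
77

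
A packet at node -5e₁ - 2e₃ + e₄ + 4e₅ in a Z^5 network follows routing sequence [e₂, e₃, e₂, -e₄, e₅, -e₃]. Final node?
(-5, 2, -2, 0, 5)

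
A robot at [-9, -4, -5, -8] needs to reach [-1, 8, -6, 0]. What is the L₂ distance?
16.5227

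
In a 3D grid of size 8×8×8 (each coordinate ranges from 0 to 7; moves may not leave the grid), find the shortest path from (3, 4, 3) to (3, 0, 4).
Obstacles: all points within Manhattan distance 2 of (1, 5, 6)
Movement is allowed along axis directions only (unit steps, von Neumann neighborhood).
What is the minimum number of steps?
5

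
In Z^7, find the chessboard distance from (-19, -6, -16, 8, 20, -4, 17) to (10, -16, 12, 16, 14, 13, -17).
34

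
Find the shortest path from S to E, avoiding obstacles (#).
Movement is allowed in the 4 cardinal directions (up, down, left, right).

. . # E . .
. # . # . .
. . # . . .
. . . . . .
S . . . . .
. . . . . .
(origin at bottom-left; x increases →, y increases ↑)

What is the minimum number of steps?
9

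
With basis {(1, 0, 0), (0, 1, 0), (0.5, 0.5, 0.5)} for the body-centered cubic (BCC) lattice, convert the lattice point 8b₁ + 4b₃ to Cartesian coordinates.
(10, 2, 2)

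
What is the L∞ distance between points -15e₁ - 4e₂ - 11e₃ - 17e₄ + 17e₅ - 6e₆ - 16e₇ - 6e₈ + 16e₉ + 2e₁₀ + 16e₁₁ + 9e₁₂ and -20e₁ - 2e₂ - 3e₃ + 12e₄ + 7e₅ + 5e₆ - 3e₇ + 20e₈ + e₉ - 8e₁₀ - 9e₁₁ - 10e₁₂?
29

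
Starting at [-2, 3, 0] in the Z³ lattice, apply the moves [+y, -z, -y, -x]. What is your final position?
(-3, 3, -1)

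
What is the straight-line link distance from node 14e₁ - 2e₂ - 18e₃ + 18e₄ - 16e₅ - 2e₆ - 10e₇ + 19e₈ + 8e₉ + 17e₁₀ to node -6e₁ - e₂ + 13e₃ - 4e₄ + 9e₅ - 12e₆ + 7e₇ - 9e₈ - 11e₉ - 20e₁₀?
73.3076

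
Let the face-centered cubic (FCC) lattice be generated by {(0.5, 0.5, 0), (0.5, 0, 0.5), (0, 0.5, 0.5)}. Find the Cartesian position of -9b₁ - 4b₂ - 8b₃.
(-6.5, -8.5, -6)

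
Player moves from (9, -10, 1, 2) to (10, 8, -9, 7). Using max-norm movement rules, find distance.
18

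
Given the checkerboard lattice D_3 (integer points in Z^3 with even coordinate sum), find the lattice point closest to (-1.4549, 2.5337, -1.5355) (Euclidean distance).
(-1, 3, -2)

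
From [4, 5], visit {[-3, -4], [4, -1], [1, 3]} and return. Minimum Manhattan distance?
32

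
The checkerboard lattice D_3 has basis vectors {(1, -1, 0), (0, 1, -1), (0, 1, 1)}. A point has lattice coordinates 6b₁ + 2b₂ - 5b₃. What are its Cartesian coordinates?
(6, -9, -7)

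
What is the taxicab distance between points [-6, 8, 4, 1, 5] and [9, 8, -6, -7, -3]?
41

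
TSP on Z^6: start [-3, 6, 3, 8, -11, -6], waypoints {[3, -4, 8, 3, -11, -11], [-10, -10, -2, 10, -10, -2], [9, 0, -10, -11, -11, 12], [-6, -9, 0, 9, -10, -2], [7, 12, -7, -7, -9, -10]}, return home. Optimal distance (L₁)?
232
(one optimal route: (-3, 6, 3, 8, -11, -6) → (3, -4, 8, 3, -11, -11) → (7, 12, -7, -7, -9, -10) → (9, 0, -10, -11, -11, 12) → (-10, -10, -2, 10, -10, -2) → (-6, -9, 0, 9, -10, -2) → (-3, 6, 3, 8, -11, -6))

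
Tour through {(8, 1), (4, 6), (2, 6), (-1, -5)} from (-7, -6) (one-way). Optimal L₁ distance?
32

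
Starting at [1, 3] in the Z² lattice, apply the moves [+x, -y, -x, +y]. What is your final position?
(1, 3)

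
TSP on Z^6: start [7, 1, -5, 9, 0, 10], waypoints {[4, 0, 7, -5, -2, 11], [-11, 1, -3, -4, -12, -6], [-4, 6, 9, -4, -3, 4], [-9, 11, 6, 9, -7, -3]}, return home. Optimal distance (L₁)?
198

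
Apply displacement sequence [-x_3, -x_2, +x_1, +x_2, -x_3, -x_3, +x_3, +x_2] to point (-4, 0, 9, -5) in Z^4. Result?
(-3, 1, 7, -5)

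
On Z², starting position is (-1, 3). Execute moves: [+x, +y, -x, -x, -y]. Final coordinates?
(-2, 3)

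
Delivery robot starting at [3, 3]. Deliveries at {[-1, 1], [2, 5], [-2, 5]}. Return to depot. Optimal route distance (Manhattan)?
18
(one optimal route: (3, 3) → (-1, 1) → (-2, 5) → (2, 5) → (3, 3))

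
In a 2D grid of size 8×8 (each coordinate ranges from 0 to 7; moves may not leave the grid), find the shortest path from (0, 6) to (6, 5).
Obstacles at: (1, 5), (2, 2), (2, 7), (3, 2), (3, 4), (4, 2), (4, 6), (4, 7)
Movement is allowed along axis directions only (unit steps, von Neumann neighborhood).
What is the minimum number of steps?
7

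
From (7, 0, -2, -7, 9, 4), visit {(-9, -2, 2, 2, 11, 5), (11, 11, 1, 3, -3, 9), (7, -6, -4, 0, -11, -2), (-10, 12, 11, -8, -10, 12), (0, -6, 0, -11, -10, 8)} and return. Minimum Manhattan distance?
260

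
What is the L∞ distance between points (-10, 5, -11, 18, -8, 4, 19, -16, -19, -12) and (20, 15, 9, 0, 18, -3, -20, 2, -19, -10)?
39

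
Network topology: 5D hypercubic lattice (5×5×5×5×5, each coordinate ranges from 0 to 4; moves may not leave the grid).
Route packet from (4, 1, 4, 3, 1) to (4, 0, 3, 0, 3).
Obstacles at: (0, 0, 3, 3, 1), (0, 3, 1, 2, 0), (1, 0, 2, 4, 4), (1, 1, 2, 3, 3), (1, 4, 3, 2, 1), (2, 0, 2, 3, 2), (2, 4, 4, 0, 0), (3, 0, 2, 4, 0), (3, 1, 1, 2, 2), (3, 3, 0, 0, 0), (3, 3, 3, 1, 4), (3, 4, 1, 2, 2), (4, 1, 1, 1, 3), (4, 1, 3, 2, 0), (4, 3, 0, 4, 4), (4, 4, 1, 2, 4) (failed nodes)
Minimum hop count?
7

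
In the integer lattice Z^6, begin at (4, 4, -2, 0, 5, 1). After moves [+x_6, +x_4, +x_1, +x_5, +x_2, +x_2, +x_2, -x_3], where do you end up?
(5, 7, -3, 1, 6, 2)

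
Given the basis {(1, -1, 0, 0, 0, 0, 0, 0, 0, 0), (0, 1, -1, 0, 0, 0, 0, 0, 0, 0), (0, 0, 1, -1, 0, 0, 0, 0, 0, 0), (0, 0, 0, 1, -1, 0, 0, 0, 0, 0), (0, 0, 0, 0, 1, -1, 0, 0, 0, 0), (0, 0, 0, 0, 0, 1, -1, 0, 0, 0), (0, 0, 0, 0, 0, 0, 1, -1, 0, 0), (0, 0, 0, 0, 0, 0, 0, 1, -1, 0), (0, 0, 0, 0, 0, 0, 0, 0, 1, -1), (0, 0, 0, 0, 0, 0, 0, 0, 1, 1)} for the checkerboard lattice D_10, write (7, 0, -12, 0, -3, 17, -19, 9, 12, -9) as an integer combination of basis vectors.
7b₁ + 7b₂ - 5b₃ - 5b₄ - 8b₅ + 9b₆ - 10b₇ - b₈ + 10b₉ + b₁₀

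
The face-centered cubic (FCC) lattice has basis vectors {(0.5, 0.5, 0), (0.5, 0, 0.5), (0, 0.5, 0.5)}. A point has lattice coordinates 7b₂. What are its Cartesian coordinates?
(3.5, 0, 3.5)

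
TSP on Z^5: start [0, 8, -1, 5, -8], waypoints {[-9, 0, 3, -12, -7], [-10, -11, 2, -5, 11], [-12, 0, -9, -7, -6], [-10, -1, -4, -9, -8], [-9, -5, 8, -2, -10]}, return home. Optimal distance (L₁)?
182
(one optimal route: (0, 8, -1, 5, -8) → (-12, 0, -9, -7, -6) → (-10, -1, -4, -9, -8) → (-9, 0, 3, -12, -7) → (-10, -11, 2, -5, 11) → (-9, -5, 8, -2, -10) → (0, 8, -1, 5, -8))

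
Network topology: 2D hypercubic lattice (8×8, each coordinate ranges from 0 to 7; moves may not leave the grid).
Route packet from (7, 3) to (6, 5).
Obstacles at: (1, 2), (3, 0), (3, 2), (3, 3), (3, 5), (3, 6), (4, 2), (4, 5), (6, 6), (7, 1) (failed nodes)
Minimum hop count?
3
(one shortest path: (7, 3) → (6, 3) → (6, 4) → (6, 5))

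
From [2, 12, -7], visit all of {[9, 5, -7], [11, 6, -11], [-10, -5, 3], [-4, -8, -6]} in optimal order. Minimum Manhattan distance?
71
(one optimal route: (2, 12, -7) → (11, 6, -11) → (9, 5, -7) → (-4, -8, -6) → (-10, -5, 3))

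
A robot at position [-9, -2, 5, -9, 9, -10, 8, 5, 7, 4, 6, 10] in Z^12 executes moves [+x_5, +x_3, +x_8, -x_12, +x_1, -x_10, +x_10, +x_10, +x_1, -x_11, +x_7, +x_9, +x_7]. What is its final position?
(-7, -2, 6, -9, 10, -10, 10, 6, 8, 5, 5, 9)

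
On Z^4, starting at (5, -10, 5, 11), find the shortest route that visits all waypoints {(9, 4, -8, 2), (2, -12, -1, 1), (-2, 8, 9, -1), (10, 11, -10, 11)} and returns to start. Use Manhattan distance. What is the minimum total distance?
152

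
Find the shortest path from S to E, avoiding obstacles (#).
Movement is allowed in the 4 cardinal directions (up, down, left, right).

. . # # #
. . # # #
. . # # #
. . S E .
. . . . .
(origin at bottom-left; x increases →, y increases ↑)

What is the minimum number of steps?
1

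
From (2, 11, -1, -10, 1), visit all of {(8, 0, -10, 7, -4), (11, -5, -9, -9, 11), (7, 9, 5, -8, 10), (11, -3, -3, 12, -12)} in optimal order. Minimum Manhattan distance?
124
(one optimal route: (2, 11, -1, -10, 1) → (7, 9, 5, -8, 10) → (11, -5, -9, -9, 11) → (8, 0, -10, 7, -4) → (11, -3, -3, 12, -12))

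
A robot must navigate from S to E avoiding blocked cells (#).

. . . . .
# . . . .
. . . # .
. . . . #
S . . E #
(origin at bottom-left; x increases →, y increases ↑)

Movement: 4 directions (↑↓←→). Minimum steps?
3
(one shortest path: (0, 0) → (1, 0) → (2, 0) → (3, 0))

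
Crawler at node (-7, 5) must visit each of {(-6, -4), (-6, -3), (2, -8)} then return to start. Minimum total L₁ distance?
44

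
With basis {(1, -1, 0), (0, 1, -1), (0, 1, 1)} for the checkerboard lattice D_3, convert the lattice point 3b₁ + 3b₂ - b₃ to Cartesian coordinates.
(3, -1, -4)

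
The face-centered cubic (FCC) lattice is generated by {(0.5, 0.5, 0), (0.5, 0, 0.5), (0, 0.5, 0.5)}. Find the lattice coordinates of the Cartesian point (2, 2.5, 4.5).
4b₂ + 5b₃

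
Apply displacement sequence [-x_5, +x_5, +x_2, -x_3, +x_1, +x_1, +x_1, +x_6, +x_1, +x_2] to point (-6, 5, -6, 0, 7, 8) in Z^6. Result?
(-2, 7, -7, 0, 7, 9)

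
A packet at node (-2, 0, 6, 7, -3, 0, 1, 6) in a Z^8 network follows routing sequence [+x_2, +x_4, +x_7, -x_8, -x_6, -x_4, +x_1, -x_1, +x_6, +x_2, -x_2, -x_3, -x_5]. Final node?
(-2, 1, 5, 7, -4, 0, 2, 5)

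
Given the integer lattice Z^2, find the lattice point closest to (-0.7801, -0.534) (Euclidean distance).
(-1, -1)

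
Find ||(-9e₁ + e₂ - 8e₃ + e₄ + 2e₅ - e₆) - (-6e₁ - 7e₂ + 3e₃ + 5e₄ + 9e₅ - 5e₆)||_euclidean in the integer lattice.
16.5831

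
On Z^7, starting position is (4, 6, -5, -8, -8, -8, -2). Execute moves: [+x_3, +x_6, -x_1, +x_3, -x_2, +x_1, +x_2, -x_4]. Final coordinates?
(4, 6, -3, -9, -8, -7, -2)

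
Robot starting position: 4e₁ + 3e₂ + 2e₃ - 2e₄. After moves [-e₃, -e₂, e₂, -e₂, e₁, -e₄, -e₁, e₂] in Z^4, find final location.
(4, 3, 1, -3)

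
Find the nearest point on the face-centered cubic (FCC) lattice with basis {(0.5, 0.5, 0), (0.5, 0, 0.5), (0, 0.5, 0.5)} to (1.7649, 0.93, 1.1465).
(2, 1, 1)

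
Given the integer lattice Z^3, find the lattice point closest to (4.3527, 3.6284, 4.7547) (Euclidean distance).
(4, 4, 5)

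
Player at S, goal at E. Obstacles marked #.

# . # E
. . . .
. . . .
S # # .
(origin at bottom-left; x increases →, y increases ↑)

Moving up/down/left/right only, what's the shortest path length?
6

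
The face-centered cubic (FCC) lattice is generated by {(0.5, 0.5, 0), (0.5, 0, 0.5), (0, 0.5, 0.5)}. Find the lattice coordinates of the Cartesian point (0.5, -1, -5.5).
5b₁ - 4b₂ - 7b₃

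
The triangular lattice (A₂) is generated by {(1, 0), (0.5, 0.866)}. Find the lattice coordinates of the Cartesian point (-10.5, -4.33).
-8b₁ - 5b₂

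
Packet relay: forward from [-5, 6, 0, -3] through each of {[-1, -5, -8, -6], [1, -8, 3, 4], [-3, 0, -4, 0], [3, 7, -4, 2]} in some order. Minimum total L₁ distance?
76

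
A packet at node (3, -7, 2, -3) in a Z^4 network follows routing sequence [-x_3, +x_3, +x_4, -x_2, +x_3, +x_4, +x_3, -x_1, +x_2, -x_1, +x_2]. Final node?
(1, -6, 4, -1)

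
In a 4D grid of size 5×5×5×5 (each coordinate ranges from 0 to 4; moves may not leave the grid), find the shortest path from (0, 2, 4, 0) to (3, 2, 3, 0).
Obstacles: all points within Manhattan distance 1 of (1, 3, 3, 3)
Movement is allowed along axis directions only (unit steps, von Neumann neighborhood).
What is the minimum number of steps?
4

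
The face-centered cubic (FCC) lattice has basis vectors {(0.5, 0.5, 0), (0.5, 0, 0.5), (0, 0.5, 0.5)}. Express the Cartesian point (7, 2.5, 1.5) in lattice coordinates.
8b₁ + 6b₂ - 3b₃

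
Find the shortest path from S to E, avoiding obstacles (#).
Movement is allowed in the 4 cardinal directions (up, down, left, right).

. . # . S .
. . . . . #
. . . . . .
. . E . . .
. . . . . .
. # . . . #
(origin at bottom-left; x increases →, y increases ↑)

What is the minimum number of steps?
5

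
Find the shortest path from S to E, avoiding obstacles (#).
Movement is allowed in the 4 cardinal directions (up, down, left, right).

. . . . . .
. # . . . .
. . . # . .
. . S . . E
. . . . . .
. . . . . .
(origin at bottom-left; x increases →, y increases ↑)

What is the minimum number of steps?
3
(one shortest path: (2, 2) → (3, 2) → (4, 2) → (5, 2))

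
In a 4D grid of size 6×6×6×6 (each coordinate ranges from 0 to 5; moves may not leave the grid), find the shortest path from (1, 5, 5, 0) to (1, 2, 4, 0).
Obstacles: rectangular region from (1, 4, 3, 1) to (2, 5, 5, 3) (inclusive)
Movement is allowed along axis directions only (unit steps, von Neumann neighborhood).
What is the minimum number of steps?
4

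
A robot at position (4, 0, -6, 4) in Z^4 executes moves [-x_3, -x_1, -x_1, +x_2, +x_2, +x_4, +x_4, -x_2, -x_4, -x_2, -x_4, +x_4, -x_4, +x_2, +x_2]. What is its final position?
(2, 2, -7, 4)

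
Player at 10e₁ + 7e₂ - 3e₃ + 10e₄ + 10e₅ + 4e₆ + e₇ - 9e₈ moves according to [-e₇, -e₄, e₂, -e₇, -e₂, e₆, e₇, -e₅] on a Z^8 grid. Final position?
(10, 7, -3, 9, 9, 5, 0, -9)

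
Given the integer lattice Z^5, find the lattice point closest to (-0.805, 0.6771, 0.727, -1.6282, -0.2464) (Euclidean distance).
(-1, 1, 1, -2, 0)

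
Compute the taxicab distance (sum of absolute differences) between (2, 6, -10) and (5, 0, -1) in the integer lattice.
18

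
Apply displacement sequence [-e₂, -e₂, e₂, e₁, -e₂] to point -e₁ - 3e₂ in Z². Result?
(0, -5)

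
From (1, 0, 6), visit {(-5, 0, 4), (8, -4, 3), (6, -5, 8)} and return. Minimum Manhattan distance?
46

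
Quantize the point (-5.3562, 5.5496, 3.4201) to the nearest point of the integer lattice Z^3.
(-5, 6, 3)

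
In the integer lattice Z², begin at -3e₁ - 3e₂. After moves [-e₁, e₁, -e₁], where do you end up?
(-4, -3)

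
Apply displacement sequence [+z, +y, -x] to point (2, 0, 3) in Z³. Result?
(1, 1, 4)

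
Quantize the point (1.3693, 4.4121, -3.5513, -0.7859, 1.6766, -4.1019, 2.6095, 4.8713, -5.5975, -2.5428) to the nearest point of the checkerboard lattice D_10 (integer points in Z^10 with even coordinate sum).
(1, 4, -4, -1, 2, -4, 3, 5, -6, -2)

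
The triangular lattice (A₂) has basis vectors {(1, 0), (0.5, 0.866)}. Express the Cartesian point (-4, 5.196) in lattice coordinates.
-7b₁ + 6b₂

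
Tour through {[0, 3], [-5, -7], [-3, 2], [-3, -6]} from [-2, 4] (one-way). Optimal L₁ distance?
18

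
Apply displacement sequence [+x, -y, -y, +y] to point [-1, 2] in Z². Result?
(0, 1)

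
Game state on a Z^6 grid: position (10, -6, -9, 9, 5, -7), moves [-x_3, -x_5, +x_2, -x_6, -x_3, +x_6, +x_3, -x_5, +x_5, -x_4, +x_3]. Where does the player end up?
(10, -5, -9, 8, 4, -7)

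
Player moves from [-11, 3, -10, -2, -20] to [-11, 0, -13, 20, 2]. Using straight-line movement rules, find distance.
31.4006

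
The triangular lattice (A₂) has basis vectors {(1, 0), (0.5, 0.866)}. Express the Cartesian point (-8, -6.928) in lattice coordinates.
-4b₁ - 8b₂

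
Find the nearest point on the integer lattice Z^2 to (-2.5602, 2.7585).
(-3, 3)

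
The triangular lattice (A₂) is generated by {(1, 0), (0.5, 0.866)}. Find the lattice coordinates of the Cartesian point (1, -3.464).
3b₁ - 4b₂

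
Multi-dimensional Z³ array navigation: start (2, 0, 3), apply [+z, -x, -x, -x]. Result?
(-1, 0, 4)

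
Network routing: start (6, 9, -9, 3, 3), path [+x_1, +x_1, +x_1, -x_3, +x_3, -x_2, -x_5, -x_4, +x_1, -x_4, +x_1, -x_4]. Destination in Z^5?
(11, 8, -9, 0, 2)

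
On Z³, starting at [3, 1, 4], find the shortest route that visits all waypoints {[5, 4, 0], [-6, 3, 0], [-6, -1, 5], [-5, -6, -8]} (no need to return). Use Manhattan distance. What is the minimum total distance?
49
(one optimal route: (3, 1, 4) → (5, 4, 0) → (-6, 3, 0) → (-6, -1, 5) → (-5, -6, -8))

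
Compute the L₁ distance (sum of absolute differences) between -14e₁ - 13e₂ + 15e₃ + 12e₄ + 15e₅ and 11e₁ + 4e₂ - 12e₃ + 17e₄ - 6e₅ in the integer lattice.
95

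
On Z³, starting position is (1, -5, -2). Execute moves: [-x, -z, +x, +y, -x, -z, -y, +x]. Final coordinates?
(1, -5, -4)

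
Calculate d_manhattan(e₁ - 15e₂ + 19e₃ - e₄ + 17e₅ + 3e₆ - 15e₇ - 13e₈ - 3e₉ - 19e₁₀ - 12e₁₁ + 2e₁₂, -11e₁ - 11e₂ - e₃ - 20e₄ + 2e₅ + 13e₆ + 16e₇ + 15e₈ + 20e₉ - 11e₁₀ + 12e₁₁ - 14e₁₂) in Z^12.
210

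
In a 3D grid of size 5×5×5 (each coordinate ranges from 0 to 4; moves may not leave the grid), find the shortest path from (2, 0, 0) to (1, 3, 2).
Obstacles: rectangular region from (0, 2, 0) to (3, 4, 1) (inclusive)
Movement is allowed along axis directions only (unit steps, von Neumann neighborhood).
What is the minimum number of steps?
6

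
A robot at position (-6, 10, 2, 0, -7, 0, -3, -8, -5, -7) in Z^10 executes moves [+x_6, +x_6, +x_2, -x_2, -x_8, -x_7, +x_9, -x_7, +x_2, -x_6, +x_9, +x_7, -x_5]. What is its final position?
(-6, 11, 2, 0, -8, 1, -4, -9, -3, -7)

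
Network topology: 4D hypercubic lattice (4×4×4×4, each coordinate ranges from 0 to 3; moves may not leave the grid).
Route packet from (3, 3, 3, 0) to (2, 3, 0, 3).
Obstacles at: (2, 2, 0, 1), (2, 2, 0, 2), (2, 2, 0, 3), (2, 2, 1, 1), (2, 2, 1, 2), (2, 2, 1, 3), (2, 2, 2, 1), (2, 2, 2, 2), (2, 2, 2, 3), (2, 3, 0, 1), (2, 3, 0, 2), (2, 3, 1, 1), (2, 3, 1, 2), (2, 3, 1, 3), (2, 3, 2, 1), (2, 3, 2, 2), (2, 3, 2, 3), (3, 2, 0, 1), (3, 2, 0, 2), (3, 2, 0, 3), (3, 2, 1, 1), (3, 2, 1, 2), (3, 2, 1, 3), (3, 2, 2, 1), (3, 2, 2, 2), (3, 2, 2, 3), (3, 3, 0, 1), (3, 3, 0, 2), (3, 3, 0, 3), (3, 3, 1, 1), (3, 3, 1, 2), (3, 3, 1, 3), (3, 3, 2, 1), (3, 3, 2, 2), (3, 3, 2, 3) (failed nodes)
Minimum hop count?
9
(one shortest path: (3, 3, 3, 0) → (2, 3, 3, 0) → (1, 3, 3, 0) → (1, 3, 2, 0) → (1, 3, 1, 0) → (1, 3, 0, 0) → (1, 3, 0, 1) → (1, 3, 0, 2) → (1, 3, 0, 3) → (2, 3, 0, 3))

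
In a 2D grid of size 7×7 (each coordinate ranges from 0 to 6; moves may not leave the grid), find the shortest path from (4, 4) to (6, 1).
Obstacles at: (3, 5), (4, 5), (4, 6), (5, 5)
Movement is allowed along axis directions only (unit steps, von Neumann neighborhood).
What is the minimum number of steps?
5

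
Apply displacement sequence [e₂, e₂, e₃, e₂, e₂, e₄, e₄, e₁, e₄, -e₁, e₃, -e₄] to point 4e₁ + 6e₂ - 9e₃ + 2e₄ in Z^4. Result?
(4, 10, -7, 4)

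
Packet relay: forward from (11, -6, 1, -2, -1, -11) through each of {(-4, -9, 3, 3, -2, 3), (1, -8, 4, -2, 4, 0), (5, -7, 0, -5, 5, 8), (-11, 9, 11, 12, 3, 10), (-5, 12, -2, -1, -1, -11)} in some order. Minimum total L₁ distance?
184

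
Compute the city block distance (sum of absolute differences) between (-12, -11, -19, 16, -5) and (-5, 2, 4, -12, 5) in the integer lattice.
81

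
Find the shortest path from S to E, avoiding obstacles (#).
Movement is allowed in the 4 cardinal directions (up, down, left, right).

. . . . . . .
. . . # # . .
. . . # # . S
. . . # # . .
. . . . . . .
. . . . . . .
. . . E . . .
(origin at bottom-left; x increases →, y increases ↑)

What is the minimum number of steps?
7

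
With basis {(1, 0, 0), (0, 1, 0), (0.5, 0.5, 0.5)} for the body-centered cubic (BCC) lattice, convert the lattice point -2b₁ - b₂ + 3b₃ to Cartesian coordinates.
(-0.5, 0.5, 1.5)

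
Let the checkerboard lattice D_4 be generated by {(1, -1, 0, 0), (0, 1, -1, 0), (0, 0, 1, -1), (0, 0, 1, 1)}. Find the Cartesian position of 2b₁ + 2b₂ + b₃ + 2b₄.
(2, 0, 1, 1)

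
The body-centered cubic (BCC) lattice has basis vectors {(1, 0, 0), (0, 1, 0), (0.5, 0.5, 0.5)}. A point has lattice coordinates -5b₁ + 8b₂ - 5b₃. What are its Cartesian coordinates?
(-7.5, 5.5, -2.5)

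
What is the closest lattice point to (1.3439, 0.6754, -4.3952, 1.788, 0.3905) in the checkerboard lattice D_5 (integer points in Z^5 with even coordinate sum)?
(1, 1, -4, 2, 0)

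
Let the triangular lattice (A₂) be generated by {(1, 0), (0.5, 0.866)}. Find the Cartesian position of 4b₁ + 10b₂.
(9, 8.66)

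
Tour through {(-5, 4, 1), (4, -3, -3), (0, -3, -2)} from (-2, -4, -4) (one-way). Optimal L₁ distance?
28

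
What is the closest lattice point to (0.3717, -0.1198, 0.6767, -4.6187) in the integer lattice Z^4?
(0, 0, 1, -5)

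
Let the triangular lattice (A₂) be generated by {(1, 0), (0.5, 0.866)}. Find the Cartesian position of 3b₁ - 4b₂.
(1, -3.464)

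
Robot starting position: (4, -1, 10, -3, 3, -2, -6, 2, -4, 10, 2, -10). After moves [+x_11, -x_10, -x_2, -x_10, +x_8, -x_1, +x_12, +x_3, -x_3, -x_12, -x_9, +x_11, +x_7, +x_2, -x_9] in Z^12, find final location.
(3, -1, 10, -3, 3, -2, -5, 3, -6, 8, 4, -10)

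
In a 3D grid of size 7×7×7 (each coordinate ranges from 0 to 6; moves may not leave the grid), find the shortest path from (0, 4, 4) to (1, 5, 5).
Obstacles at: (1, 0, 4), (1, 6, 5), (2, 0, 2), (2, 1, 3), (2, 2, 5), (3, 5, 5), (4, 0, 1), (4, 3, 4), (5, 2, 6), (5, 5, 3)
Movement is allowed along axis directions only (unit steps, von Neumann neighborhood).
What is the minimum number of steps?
3
(one shortest path: (0, 4, 4) → (1, 4, 4) → (1, 5, 4) → (1, 5, 5))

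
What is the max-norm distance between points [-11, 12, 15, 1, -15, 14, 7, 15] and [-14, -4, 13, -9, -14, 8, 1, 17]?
16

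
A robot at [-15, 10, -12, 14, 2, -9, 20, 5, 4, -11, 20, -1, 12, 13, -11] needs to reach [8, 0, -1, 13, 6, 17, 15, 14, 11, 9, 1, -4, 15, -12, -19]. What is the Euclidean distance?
55.3715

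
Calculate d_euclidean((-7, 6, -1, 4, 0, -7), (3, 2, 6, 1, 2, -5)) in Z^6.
13.4907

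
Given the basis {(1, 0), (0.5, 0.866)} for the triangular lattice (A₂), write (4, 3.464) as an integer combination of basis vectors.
2b₁ + 4b₂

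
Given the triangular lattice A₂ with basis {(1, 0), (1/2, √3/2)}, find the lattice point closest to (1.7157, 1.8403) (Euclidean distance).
(2, 1.732)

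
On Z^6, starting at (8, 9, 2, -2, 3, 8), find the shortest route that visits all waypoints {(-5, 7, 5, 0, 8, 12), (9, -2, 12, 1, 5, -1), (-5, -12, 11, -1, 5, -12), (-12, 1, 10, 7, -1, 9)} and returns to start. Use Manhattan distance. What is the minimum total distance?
196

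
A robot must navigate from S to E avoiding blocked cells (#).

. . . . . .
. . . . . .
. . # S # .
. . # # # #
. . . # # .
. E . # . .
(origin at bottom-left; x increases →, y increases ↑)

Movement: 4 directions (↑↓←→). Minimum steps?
7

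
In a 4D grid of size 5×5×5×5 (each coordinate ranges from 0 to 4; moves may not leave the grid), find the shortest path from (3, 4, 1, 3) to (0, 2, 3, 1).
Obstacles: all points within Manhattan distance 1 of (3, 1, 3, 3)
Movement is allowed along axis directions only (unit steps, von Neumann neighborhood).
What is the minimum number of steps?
9
(one shortest path: (3, 4, 1, 3) → (2, 4, 1, 3) → (1, 4, 1, 3) → (0, 4, 1, 3) → (0, 3, 1, 3) → (0, 2, 1, 3) → (0, 2, 2, 3) → (0, 2, 3, 3) → (0, 2, 3, 2) → (0, 2, 3, 1))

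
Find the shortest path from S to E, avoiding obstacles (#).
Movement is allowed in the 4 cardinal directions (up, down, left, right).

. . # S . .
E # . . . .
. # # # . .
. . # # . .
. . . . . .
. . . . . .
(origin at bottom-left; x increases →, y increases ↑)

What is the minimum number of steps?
12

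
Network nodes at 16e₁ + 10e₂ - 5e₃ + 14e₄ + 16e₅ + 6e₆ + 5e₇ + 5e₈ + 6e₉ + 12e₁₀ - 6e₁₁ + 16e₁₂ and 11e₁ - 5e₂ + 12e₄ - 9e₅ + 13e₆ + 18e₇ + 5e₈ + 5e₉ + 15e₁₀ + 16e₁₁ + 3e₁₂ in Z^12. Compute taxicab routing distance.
111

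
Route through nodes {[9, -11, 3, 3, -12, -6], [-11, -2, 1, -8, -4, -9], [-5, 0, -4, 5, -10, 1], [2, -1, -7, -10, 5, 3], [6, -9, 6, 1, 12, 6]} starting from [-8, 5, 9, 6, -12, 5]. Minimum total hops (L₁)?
207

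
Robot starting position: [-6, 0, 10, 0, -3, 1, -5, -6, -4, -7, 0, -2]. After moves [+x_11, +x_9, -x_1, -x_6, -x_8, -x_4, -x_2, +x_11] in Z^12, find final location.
(-7, -1, 10, -1, -3, 0, -5, -7, -3, -7, 2, -2)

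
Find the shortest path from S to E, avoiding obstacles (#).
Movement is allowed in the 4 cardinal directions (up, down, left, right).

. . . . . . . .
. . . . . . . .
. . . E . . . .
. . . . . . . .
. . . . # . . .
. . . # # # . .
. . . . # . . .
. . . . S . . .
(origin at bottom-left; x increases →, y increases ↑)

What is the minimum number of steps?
8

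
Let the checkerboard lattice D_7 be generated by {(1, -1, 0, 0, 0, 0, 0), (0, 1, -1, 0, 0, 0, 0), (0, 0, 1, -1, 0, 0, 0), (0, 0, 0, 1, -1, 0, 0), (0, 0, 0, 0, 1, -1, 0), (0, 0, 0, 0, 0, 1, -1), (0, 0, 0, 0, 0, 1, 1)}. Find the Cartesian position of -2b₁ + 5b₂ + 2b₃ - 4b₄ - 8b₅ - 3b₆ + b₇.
(-2, 7, -3, -6, -4, 6, 4)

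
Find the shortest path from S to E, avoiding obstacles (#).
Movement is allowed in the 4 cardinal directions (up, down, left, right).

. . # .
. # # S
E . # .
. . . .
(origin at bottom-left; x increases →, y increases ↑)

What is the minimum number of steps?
6
(one shortest path: (3, 2) → (3, 1) → (3, 0) → (2, 0) → (1, 0) → (0, 0) → (0, 1))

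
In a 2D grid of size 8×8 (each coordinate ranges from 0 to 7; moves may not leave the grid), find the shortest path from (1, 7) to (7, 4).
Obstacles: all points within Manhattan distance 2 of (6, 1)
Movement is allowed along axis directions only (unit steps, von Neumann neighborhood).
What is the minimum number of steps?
9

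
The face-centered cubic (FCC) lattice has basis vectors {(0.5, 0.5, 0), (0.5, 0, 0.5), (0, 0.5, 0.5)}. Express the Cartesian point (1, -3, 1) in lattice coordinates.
-3b₁ + 5b₂ - 3b₃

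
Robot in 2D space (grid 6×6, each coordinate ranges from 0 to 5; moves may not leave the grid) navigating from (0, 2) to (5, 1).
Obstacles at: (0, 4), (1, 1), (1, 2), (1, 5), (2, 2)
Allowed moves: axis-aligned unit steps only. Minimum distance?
8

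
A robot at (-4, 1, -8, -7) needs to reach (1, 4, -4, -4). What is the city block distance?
15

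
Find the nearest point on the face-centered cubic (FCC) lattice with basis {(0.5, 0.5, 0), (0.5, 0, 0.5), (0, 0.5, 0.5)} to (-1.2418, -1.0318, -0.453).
(-1.5, -1, -0.5)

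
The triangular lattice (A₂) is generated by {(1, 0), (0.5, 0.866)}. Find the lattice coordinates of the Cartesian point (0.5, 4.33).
-2b₁ + 5b₂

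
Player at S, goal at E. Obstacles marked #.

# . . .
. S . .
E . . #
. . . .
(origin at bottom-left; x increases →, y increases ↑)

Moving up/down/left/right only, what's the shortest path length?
2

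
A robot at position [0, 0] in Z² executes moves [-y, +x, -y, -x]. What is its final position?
(0, -2)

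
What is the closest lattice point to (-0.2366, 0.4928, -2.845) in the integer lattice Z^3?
(0, 0, -3)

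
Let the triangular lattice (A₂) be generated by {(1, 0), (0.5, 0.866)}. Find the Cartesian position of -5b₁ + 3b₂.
(-3.5, 2.598)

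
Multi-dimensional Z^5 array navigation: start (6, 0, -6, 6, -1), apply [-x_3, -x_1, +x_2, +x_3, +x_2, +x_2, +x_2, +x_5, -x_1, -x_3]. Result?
(4, 4, -7, 6, 0)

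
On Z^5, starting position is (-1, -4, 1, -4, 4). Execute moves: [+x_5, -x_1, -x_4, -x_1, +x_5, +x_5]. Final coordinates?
(-3, -4, 1, -5, 7)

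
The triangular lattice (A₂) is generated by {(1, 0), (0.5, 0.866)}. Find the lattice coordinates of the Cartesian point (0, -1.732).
b₁ - 2b₂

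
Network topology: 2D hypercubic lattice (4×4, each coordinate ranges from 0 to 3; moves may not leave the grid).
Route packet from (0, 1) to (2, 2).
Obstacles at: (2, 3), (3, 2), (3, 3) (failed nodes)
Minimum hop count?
3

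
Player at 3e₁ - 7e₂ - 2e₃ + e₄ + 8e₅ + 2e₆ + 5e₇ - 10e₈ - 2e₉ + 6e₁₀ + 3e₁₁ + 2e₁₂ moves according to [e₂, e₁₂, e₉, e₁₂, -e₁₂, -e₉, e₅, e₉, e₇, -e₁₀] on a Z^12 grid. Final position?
(3, -6, -2, 1, 9, 2, 6, -10, -1, 5, 3, 3)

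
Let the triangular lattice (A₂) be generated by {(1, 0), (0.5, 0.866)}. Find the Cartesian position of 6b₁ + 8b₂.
(10, 6.928)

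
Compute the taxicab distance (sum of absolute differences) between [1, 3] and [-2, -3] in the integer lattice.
9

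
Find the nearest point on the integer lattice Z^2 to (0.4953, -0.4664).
(0, 0)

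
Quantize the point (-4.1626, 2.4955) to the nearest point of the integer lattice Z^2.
(-4, 2)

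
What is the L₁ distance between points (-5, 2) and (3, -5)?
15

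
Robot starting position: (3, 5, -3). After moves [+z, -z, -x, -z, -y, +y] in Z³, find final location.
(2, 5, -4)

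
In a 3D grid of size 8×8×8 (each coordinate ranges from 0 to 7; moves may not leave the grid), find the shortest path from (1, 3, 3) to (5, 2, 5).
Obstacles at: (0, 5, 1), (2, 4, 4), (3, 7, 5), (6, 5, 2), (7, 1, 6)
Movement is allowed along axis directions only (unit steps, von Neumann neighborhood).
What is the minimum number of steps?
7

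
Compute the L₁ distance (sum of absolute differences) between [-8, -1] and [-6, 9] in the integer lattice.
12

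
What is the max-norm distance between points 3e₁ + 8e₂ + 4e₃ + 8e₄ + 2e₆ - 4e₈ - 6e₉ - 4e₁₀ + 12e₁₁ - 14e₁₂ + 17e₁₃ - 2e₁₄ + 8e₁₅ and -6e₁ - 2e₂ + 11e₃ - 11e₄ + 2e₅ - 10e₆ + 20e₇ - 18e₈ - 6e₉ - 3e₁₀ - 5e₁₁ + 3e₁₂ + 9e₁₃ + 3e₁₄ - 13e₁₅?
21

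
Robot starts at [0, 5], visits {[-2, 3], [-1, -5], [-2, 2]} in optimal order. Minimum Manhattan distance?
13
(one optimal route: (0, 5) → (-2, 3) → (-2, 2) → (-1, -5))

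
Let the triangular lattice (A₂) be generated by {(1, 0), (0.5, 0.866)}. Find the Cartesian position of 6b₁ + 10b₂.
(11, 8.66)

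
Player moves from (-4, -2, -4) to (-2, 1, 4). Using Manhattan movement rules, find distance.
13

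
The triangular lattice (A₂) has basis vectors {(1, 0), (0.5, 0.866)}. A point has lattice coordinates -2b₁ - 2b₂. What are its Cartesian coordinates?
(-3, -1.732)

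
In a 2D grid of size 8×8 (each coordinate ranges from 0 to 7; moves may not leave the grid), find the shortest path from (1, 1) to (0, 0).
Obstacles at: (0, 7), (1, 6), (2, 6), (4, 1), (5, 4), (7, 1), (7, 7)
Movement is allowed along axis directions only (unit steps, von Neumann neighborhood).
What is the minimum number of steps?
2
(one shortest path: (1, 1) → (0, 1) → (0, 0))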